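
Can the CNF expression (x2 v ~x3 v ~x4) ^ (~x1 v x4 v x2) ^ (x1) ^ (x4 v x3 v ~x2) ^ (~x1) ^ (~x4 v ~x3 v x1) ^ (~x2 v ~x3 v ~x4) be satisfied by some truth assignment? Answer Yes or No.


Check all 16 possible truth assignments.
Number of satisfying assignments found: 0.
The formula is unsatisfiable.

No


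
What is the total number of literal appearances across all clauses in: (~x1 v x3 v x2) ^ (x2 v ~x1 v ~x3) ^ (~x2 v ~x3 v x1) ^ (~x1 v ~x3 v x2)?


Clause lengths: 3, 3, 3, 3.
Sum = 3 + 3 + 3 + 3 = 12.

12


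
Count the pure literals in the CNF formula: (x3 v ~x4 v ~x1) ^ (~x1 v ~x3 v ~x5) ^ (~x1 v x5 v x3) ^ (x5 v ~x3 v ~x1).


A pure literal appears in only one polarity across all clauses.
Pure literals: x1 (negative only), x4 (negative only).
Count = 2.

2


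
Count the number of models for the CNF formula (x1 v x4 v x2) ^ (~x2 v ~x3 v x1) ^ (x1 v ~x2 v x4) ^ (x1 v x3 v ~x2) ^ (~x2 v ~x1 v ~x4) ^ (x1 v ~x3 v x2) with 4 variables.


Enumerate all 16 truth assignments over 4 variables.
Test each against every clause.
Satisfying assignments found: 7.

7


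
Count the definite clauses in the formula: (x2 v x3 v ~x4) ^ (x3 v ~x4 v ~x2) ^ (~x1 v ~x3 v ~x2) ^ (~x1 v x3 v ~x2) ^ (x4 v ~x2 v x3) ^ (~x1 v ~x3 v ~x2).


A definite clause has exactly one positive literal.
Clause 1: 2 positive -> not definite
Clause 2: 1 positive -> definite
Clause 3: 0 positive -> not definite
Clause 4: 1 positive -> definite
Clause 5: 2 positive -> not definite
Clause 6: 0 positive -> not definite
Definite clause count = 2.

2


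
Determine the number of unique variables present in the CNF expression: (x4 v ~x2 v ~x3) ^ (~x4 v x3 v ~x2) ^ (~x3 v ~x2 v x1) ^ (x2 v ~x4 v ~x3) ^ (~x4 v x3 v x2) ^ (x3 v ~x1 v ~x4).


Identify each distinct variable in the formula.
Variables found: x1, x2, x3, x4.
Total distinct variables = 4.

4


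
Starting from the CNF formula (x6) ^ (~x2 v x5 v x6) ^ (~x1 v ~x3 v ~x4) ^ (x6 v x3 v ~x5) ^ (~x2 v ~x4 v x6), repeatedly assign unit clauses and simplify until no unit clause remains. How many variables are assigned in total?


Unit propagation repeatedly assigns the literal in any unit clause, then simplifies.
Assignments in order: x6 = T.
No further unit clauses remain.
Total variables assigned = 1.

1


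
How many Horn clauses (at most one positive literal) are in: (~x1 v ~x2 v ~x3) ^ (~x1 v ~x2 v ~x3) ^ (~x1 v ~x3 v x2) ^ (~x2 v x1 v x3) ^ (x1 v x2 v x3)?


A Horn clause has at most one positive literal.
Clause 1: 0 positive lit(s) -> Horn
Clause 2: 0 positive lit(s) -> Horn
Clause 3: 1 positive lit(s) -> Horn
Clause 4: 2 positive lit(s) -> not Horn
Clause 5: 3 positive lit(s) -> not Horn
Total Horn clauses = 3.

3


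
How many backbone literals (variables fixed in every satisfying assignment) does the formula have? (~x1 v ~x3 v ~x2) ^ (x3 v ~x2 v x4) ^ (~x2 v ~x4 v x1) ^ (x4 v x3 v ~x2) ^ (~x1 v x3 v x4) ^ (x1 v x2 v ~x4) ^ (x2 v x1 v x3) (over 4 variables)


Find all satisfying assignments: 6 model(s).
Check which variables have the same value in every model.
No variable is fixed across all models.
Backbone size = 0.

0


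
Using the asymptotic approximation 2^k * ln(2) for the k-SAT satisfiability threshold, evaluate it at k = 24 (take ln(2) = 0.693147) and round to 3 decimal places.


Using the asymptotic formula: threshold ~ 2^k * ln(2).
2^24 = 16777216.
16777216 * 0.693147 = 11629076.939.

11629076.939


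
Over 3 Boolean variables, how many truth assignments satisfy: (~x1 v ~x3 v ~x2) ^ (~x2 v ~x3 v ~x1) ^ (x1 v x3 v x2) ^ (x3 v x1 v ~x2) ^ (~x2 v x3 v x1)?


Enumerate all 8 truth assignments over 3 variables.
Test each against every clause.
Satisfying assignments found: 5.

5


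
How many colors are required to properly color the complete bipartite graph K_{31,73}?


K_{31,73} is bipartite by definition: the two parts are independent sets, with every edge crossing between them.
Color all vertices in one part with color 1 and all vertices in the other part with color 2.
Since the graph has at least one edge, one color does not suffice.
Chromatic number = 2.

2


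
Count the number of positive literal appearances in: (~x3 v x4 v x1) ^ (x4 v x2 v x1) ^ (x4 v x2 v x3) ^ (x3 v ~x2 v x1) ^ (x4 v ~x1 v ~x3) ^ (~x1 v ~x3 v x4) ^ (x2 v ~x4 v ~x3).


Scan each clause for unnegated literals.
Clause 1: 2 positive; Clause 2: 3 positive; Clause 3: 3 positive; Clause 4: 2 positive; Clause 5: 1 positive; Clause 6: 1 positive; Clause 7: 1 positive.
Total positive literal occurrences = 13.

13


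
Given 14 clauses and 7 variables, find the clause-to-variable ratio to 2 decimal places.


Clause-to-variable ratio = clauses / variables.
14 / 7 = 2.0.

2.0


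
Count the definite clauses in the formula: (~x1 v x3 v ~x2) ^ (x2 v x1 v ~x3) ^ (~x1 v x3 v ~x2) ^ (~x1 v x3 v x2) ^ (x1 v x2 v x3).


A definite clause has exactly one positive literal.
Clause 1: 1 positive -> definite
Clause 2: 2 positive -> not definite
Clause 3: 1 positive -> definite
Clause 4: 2 positive -> not definite
Clause 5: 3 positive -> not definite
Definite clause count = 2.

2


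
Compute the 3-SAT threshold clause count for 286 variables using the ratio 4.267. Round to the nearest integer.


The 3-SAT phase transition occurs at approximately 4.267 clauses per variable.
m = 4.267 * 286 = 1220.362.
Rounded to nearest integer: 1220.

1220


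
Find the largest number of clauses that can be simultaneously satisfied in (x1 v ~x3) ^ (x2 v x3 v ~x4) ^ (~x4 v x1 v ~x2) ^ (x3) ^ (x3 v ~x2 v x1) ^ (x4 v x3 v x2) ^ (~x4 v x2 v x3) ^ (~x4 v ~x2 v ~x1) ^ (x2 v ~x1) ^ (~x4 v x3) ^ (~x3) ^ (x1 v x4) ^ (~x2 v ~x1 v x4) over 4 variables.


Enumerate all 16 truth assignments.
For each, count how many of the 13 clauses are satisfied.
The formula is not fully satisfiable, so the maximum is below 13.
Maximum simultaneously satisfiable clauses = 11.

11


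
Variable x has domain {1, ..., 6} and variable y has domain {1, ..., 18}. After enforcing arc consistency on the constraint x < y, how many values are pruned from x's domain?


For the constraint x < y, x needs a supporting value in y's domain.
x can be at most 17 (one less than y's maximum).
Valid x values from domain: 6 out of 6.
Pruned = 6 - 6 = 0.

0


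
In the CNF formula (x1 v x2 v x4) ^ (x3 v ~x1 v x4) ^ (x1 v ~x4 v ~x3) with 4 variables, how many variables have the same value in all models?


Find all satisfying assignments: 10 model(s).
Check which variables have the same value in every model.
No variable is fixed across all models.
Backbone size = 0.

0


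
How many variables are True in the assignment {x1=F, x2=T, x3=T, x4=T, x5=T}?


The weight is the number of variables assigned True.
True variables: x2, x3, x4, x5.
Weight = 4.

4


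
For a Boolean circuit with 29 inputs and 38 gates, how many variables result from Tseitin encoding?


The Tseitin transformation introduces one auxiliary variable per gate.
Total variables = inputs + gates = 29 + 38 = 67.

67


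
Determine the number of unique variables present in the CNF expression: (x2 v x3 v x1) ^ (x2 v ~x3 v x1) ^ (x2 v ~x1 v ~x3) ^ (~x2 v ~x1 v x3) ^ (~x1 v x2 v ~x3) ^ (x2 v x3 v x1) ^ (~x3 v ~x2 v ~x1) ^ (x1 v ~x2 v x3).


Identify each distinct variable in the formula.
Variables found: x1, x2, x3.
Total distinct variables = 3.

3


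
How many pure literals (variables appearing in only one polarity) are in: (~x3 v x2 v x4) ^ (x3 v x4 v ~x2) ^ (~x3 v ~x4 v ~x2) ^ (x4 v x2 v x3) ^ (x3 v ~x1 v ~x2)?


A pure literal appears in only one polarity across all clauses.
Pure literals: x1 (negative only).
Count = 1.

1


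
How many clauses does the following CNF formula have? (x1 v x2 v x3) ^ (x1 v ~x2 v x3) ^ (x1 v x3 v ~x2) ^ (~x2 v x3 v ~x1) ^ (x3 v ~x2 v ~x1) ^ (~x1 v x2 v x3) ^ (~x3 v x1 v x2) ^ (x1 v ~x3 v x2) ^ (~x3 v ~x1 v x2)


Each group enclosed in parentheses joined by ^ is one clause.
Counting the conjuncts: 9 clauses.

9


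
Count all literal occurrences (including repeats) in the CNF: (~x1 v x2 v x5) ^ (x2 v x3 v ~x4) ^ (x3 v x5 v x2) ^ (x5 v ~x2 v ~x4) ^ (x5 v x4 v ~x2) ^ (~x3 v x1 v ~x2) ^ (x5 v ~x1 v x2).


Clause lengths: 3, 3, 3, 3, 3, 3, 3.
Sum = 3 + 3 + 3 + 3 + 3 + 3 + 3 = 21.

21


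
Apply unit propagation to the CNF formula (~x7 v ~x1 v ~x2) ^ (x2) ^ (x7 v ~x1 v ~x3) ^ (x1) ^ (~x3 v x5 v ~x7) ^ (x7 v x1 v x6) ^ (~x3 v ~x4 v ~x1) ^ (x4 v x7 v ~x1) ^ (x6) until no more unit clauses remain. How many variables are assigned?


Unit propagation repeatedly assigns the literal in any unit clause, then simplifies.
Assignments in order: x2 = T, x1 = T, x7 = F, x3 = F, x4 = T, x6 = T.
No further unit clauses remain.
Total variables assigned = 6.

6


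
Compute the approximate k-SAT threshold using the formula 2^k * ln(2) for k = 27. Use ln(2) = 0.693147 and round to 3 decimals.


Using the asymptotic formula: threshold ~ 2^k * ln(2).
2^27 = 134217728.
134217728 * 0.693147 = 93032615.51.

93032615.51


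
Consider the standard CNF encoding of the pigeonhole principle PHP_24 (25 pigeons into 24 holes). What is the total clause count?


The PHP encoding has two parts:
1) At-least-one-hole clauses: 25 (one per pigeon, each with 24 literals).
2) At-most-one-pigeon-per-hole clauses: 24 holes * C(25,2) = 24 * 300 = 7200.
Total clauses = 25 + 7200 = 7225.

7225


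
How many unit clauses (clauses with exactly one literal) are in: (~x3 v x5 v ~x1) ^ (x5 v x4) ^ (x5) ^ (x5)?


A unit clause contains exactly one literal.
Unit clauses found: (x5), (x5).
Count = 2.

2


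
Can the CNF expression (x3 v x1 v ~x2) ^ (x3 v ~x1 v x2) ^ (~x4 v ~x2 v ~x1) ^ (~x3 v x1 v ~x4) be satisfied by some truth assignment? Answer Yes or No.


Check all 16 possible truth assignments.
Number of satisfying assignments found: 8.
The formula is satisfiable.

Yes


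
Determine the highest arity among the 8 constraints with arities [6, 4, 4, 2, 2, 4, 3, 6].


The arities are: 6, 4, 4, 2, 2, 4, 3, 6.
Scan for the maximum value.
Maximum arity = 6.

6


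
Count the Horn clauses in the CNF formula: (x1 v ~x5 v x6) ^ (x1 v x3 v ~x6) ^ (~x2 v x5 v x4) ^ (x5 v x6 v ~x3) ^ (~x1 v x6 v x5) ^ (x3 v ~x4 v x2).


A Horn clause has at most one positive literal.
Clause 1: 2 positive lit(s) -> not Horn
Clause 2: 2 positive lit(s) -> not Horn
Clause 3: 2 positive lit(s) -> not Horn
Clause 4: 2 positive lit(s) -> not Horn
Clause 5: 2 positive lit(s) -> not Horn
Clause 6: 2 positive lit(s) -> not Horn
Total Horn clauses = 0.

0


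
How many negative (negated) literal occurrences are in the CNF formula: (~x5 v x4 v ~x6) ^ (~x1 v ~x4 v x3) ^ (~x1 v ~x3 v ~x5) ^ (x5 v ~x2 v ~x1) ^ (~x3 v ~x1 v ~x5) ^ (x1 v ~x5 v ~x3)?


Scan each clause for negated literals.
Clause 1: 2 negative; Clause 2: 2 negative; Clause 3: 3 negative; Clause 4: 2 negative; Clause 5: 3 negative; Clause 6: 2 negative.
Total negative literal occurrences = 14.

14


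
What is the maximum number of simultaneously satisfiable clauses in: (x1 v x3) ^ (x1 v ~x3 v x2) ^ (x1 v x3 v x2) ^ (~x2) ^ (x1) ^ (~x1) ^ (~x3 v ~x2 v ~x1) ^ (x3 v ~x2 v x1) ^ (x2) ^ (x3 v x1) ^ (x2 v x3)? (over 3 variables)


Enumerate all 8 truth assignments.
For each, count how many of the 11 clauses are satisfied.
The formula is not fully satisfiable, so the maximum is below 11.
Maximum simultaneously satisfiable clauses = 9.

9


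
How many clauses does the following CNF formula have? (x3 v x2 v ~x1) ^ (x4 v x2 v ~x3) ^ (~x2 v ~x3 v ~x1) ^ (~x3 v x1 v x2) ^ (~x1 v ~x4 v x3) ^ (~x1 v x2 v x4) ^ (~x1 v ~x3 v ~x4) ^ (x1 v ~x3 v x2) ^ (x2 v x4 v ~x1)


Each group enclosed in parentheses joined by ^ is one clause.
Counting the conjuncts: 9 clauses.

9


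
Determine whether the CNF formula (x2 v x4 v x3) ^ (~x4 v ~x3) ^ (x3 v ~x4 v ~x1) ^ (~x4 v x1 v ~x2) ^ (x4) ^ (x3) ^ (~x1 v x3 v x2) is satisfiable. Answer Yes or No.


Check all 16 possible truth assignments.
Number of satisfying assignments found: 0.
The formula is unsatisfiable.

No


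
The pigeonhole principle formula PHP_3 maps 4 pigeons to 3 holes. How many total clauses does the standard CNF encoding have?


The PHP encoding has two parts:
1) At-least-one-hole clauses: 4 (one per pigeon, each with 3 literals).
2) At-most-one-pigeon-per-hole clauses: 3 holes * C(4,2) = 3 * 6 = 18.
Total clauses = 4 + 18 = 22.

22


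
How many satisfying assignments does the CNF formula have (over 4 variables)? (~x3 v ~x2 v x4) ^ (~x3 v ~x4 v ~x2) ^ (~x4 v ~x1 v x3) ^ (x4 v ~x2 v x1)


Enumerate all 16 truth assignments over 4 variables.
Test each against every clause.
Satisfying assignments found: 9.

9


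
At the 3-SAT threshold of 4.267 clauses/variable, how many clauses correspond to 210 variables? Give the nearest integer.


The 3-SAT phase transition occurs at approximately 4.267 clauses per variable.
m = 4.267 * 210 = 896.07.
Rounded to nearest integer: 896.

896


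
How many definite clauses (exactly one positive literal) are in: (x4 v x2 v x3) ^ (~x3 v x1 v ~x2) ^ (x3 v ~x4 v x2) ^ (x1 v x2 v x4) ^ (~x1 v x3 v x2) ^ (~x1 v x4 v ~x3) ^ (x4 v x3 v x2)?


A definite clause has exactly one positive literal.
Clause 1: 3 positive -> not definite
Clause 2: 1 positive -> definite
Clause 3: 2 positive -> not definite
Clause 4: 3 positive -> not definite
Clause 5: 2 positive -> not definite
Clause 6: 1 positive -> definite
Clause 7: 3 positive -> not definite
Definite clause count = 2.

2


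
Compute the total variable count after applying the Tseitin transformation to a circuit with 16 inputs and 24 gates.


The Tseitin transformation introduces one auxiliary variable per gate.
Total variables = inputs + gates = 16 + 24 = 40.

40


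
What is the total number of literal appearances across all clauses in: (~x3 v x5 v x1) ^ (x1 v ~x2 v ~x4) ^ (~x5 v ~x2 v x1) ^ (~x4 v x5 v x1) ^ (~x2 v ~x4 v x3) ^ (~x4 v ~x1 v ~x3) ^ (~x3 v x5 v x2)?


Clause lengths: 3, 3, 3, 3, 3, 3, 3.
Sum = 3 + 3 + 3 + 3 + 3 + 3 + 3 = 21.

21


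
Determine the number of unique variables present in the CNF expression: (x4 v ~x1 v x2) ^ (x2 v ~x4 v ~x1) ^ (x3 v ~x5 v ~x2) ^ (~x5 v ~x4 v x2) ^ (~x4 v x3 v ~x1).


Identify each distinct variable in the formula.
Variables found: x1, x2, x3, x4, x5.
Total distinct variables = 5.

5


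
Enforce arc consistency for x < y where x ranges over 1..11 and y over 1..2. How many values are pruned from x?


For the constraint x < y, x needs a supporting value in y's domain.
x can be at most 1 (one less than y's maximum).
Valid x values from domain: 1 out of 11.
Pruned = 11 - 1 = 10.

10


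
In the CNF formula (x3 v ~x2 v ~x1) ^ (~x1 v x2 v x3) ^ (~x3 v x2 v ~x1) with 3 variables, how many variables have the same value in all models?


Find all satisfying assignments: 5 model(s).
Check which variables have the same value in every model.
No variable is fixed across all models.
Backbone size = 0.

0


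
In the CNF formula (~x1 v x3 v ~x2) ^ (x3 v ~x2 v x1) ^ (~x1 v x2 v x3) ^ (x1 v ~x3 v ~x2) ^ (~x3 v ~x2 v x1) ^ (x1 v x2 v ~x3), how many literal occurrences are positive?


Scan each clause for unnegated literals.
Clause 1: 1 positive; Clause 2: 2 positive; Clause 3: 2 positive; Clause 4: 1 positive; Clause 5: 1 positive; Clause 6: 2 positive.
Total positive literal occurrences = 9.

9


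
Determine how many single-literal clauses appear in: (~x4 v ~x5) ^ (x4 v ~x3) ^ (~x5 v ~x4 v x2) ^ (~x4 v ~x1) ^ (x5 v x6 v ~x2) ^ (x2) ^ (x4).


A unit clause contains exactly one literal.
Unit clauses found: (x2), (x4).
Count = 2.

2


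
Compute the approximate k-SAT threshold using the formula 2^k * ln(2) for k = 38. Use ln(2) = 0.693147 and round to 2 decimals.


Using the asymptotic formula: threshold ~ 2^k * ln(2).
2^38 = 274877906944.
274877906944 * 0.693147 = 190530796564.51.

190530796564.51


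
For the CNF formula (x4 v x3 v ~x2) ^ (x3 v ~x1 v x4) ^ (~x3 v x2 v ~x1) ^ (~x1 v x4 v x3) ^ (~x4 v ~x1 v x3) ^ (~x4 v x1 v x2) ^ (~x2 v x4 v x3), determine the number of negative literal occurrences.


Scan each clause for negated literals.
Clause 1: 1 negative; Clause 2: 1 negative; Clause 3: 2 negative; Clause 4: 1 negative; Clause 5: 2 negative; Clause 6: 1 negative; Clause 7: 1 negative.
Total negative literal occurrences = 9.

9


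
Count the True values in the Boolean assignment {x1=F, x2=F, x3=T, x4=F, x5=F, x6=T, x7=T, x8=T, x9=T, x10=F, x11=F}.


The weight is the number of variables assigned True.
True variables: x3, x6, x7, x8, x9.
Weight = 5.

5


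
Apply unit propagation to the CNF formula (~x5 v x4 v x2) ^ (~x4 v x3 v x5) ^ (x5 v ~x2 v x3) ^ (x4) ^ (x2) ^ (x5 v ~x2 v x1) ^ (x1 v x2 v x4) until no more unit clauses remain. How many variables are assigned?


Unit propagation repeatedly assigns the literal in any unit clause, then simplifies.
Assignments in order: x4 = T, x2 = T.
No further unit clauses remain.
Total variables assigned = 2.

2


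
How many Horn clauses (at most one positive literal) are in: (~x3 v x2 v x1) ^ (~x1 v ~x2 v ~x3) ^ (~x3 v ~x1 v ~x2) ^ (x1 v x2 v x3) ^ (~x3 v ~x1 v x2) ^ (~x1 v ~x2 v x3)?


A Horn clause has at most one positive literal.
Clause 1: 2 positive lit(s) -> not Horn
Clause 2: 0 positive lit(s) -> Horn
Clause 3: 0 positive lit(s) -> Horn
Clause 4: 3 positive lit(s) -> not Horn
Clause 5: 1 positive lit(s) -> Horn
Clause 6: 1 positive lit(s) -> Horn
Total Horn clauses = 4.

4


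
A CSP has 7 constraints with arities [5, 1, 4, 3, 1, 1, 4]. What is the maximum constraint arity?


The arities are: 5, 1, 4, 3, 1, 1, 4.
Scan for the maximum value.
Maximum arity = 5.

5


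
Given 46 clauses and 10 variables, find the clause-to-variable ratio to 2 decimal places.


Clause-to-variable ratio = clauses / variables.
46 / 10 = 4.6.

4.6


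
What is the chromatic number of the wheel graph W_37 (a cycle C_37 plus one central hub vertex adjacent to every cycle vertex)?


W_37 consists of the cycle C_37 together with a hub vertex adjacent to every cycle vertex.
The cycle C_37 needs 3 colors (odd cycle -> 3).
The hub is adjacent to every cycle vertex, so it must receive a new color distinct from all of them.
Chromatic number = 3 + 1 = 4.

4


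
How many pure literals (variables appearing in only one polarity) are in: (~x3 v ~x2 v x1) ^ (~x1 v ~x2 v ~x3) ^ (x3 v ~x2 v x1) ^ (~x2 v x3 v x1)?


A pure literal appears in only one polarity across all clauses.
Pure literals: x2 (negative only).
Count = 1.

1


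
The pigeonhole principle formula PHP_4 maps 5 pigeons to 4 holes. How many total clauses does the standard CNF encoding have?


The PHP encoding has two parts:
1) At-least-one-hole clauses: 5 (one per pigeon, each with 4 literals).
2) At-most-one-pigeon-per-hole clauses: 4 holes * C(5,2) = 4 * 10 = 40.
Total clauses = 5 + 40 = 45.

45


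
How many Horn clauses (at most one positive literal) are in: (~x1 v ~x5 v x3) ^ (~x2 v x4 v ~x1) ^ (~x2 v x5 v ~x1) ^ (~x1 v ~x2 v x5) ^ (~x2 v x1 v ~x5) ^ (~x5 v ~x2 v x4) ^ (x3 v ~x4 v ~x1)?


A Horn clause has at most one positive literal.
Clause 1: 1 positive lit(s) -> Horn
Clause 2: 1 positive lit(s) -> Horn
Clause 3: 1 positive lit(s) -> Horn
Clause 4: 1 positive lit(s) -> Horn
Clause 5: 1 positive lit(s) -> Horn
Clause 6: 1 positive lit(s) -> Horn
Clause 7: 1 positive lit(s) -> Horn
Total Horn clauses = 7.

7


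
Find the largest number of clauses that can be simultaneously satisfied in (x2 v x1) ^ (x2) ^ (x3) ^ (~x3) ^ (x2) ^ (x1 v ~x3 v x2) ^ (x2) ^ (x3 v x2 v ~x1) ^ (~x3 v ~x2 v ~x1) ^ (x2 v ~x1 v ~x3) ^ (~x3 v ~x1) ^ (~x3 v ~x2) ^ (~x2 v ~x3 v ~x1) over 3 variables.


Enumerate all 8 truth assignments.
For each, count how many of the 13 clauses are satisfied.
The formula is not fully satisfiable, so the maximum is below 13.
Maximum simultaneously satisfiable clauses = 12.

12


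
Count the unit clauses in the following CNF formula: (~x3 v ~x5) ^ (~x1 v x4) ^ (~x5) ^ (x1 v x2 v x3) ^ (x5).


A unit clause contains exactly one literal.
Unit clauses found: (~x5), (x5).
Count = 2.

2


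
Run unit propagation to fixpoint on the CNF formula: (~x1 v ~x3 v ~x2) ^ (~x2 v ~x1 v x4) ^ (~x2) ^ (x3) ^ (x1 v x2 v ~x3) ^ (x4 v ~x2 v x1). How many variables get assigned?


Unit propagation repeatedly assigns the literal in any unit clause, then simplifies.
Assignments in order: x2 = F, x3 = T, x1 = T.
No further unit clauses remain.
Total variables assigned = 3.

3


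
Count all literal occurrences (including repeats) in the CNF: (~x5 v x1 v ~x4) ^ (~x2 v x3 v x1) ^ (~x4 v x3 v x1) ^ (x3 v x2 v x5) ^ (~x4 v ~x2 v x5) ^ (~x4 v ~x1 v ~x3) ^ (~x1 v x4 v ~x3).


Clause lengths: 3, 3, 3, 3, 3, 3, 3.
Sum = 3 + 3 + 3 + 3 + 3 + 3 + 3 = 21.

21


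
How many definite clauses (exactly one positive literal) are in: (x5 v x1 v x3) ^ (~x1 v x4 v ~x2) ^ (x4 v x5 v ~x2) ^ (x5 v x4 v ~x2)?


A definite clause has exactly one positive literal.
Clause 1: 3 positive -> not definite
Clause 2: 1 positive -> definite
Clause 3: 2 positive -> not definite
Clause 4: 2 positive -> not definite
Definite clause count = 1.

1


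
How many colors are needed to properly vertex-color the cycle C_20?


A cycle on an even number of vertices is bipartite: alternate two colors around the cycle.
Since 20 is even, two colors suffice, and at least two are needed because the graph has edges.
Chromatic number = 2.

2


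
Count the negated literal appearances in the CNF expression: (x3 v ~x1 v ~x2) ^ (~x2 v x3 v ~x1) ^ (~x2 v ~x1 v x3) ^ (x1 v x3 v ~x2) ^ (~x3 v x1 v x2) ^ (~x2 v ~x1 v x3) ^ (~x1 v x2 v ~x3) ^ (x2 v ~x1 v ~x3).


Scan each clause for negated literals.
Clause 1: 2 negative; Clause 2: 2 negative; Clause 3: 2 negative; Clause 4: 1 negative; Clause 5: 1 negative; Clause 6: 2 negative; Clause 7: 2 negative; Clause 8: 2 negative.
Total negative literal occurrences = 14.

14


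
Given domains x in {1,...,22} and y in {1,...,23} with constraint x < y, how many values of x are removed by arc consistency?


For the constraint x < y, x needs a supporting value in y's domain.
x can be at most 22 (one less than y's maximum).
Valid x values from domain: 22 out of 22.
Pruned = 22 - 22 = 0.

0


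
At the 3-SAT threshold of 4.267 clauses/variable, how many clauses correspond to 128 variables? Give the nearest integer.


The 3-SAT phase transition occurs at approximately 4.267 clauses per variable.
m = 4.267 * 128 = 546.176.
Rounded to nearest integer: 546.

546


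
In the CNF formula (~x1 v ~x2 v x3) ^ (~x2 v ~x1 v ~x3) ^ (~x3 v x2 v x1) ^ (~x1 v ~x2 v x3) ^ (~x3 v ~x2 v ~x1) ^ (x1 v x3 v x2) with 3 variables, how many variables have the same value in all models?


Find all satisfying assignments: 4 model(s).
Check which variables have the same value in every model.
No variable is fixed across all models.
Backbone size = 0.

0


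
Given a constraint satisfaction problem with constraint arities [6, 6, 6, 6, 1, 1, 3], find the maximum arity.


The arities are: 6, 6, 6, 6, 1, 1, 3.
Scan for the maximum value.
Maximum arity = 6.

6


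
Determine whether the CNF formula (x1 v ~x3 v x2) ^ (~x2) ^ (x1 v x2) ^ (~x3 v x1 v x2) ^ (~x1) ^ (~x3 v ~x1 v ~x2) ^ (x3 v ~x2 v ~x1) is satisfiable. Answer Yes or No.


Check all 8 possible truth assignments.
Number of satisfying assignments found: 0.
The formula is unsatisfiable.

No


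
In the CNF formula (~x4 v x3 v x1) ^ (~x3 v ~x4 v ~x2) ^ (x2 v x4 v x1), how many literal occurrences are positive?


Scan each clause for unnegated literals.
Clause 1: 2 positive; Clause 2: 0 positive; Clause 3: 3 positive.
Total positive literal occurrences = 5.

5


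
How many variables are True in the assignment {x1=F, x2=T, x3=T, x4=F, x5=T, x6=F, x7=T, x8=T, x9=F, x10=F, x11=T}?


The weight is the number of variables assigned True.
True variables: x2, x3, x5, x7, x8, x11.
Weight = 6.

6


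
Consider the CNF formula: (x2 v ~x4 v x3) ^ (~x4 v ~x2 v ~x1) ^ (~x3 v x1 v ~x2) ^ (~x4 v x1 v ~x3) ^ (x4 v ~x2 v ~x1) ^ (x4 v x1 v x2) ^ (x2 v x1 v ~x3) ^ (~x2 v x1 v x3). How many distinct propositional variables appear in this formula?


Identify each distinct variable in the formula.
Variables found: x1, x2, x3, x4.
Total distinct variables = 4.

4


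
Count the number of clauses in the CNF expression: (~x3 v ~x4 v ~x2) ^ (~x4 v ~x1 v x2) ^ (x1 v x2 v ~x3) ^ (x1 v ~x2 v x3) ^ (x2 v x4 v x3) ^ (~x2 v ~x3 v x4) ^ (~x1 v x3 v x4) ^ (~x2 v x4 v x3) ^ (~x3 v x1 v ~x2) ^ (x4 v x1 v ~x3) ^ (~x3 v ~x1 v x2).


Each group enclosed in parentheses joined by ^ is one clause.
Counting the conjuncts: 11 clauses.

11


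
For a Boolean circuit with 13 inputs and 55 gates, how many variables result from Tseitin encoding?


The Tseitin transformation introduces one auxiliary variable per gate.
Total variables = inputs + gates = 13 + 55 = 68.

68


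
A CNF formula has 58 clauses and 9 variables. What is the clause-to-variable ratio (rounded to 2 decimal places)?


Clause-to-variable ratio = clauses / variables.
58 / 9 = 6.44.

6.44


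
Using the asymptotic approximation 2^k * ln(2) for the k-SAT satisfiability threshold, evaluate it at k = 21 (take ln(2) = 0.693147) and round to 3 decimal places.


Using the asymptotic formula: threshold ~ 2^k * ln(2).
2^21 = 2097152.
2097152 * 0.693147 = 1453634.617.

1453634.617


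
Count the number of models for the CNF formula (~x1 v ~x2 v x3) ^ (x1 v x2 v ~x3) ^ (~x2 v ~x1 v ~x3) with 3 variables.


Enumerate all 8 truth assignments over 3 variables.
Test each against every clause.
Satisfying assignments found: 5.

5


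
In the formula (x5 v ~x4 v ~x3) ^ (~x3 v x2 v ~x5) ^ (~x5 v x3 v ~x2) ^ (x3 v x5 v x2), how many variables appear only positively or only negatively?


A pure literal appears in only one polarity across all clauses.
Pure literals: x4 (negative only).
Count = 1.

1


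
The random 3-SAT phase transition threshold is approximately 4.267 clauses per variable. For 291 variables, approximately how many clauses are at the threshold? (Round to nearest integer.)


The 3-SAT phase transition occurs at approximately 4.267 clauses per variable.
m = 4.267 * 291 = 1241.697.
Rounded to nearest integer: 1242.

1242


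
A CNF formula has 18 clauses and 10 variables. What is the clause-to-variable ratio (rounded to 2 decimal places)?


Clause-to-variable ratio = clauses / variables.
18 / 10 = 1.8.

1.8


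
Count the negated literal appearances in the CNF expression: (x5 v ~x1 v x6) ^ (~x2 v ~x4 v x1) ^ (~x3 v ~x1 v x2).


Scan each clause for negated literals.
Clause 1: 1 negative; Clause 2: 2 negative; Clause 3: 2 negative.
Total negative literal occurrences = 5.

5


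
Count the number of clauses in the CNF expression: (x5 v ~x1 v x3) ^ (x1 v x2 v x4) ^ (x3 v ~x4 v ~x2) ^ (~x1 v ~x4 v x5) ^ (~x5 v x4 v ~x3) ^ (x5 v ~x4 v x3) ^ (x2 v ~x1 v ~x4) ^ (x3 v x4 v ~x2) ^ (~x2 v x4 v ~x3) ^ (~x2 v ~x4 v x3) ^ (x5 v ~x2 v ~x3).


Each group enclosed in parentheses joined by ^ is one clause.
Counting the conjuncts: 11 clauses.

11


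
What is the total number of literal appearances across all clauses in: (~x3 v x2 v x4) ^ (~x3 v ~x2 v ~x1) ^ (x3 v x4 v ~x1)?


Clause lengths: 3, 3, 3.
Sum = 3 + 3 + 3 = 9.

9


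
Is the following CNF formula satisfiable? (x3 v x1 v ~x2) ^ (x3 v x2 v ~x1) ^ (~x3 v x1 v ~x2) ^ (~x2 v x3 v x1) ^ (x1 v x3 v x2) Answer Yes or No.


Check all 8 possible truth assignments.
Number of satisfying assignments found: 4.
The formula is satisfiable.

Yes


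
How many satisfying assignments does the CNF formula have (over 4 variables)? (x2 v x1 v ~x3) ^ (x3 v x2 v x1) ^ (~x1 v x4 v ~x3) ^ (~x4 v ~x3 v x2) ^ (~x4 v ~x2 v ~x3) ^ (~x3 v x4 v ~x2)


Enumerate all 16 truth assignments over 4 variables.
Test each against every clause.
Satisfying assignments found: 6.

6


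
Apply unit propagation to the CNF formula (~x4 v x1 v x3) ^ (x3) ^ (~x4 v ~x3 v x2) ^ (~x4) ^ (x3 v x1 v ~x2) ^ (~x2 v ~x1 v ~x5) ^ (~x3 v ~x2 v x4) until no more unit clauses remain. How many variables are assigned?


Unit propagation repeatedly assigns the literal in any unit clause, then simplifies.
Assignments in order: x3 = T, x4 = F, x2 = F.
No further unit clauses remain.
Total variables assigned = 3.

3


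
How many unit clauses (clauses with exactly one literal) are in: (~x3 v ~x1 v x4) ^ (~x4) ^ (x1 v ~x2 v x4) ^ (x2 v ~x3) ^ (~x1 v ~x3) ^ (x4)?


A unit clause contains exactly one literal.
Unit clauses found: (~x4), (x4).
Count = 2.

2


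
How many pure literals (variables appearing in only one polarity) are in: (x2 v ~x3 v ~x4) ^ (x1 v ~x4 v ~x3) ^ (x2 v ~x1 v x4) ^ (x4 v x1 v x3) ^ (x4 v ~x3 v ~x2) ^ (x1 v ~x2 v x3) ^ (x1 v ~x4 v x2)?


A pure literal appears in only one polarity across all clauses.
No pure literals found.
Count = 0.

0


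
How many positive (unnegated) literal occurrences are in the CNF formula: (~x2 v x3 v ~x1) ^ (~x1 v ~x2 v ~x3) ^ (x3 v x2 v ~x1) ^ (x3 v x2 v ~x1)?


Scan each clause for unnegated literals.
Clause 1: 1 positive; Clause 2: 0 positive; Clause 3: 2 positive; Clause 4: 2 positive.
Total positive literal occurrences = 5.

5


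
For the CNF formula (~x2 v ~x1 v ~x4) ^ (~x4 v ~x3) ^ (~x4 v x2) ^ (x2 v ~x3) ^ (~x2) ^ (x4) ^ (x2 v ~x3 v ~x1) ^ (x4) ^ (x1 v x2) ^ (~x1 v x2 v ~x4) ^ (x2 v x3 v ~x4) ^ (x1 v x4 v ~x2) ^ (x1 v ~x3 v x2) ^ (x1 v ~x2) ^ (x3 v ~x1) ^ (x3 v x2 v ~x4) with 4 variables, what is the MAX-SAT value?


Enumerate all 16 truth assignments.
For each, count how many of the 16 clauses are satisfied.
The formula is not fully satisfiable, so the maximum is below 16.
Maximum simultaneously satisfiable clauses = 14.

14


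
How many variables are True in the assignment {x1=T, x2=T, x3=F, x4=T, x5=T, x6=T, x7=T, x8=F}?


The weight is the number of variables assigned True.
True variables: x1, x2, x4, x5, x6, x7.
Weight = 6.

6


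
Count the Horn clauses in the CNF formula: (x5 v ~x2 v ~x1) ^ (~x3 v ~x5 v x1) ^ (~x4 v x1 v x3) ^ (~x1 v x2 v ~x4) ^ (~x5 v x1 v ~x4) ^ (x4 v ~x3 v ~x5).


A Horn clause has at most one positive literal.
Clause 1: 1 positive lit(s) -> Horn
Clause 2: 1 positive lit(s) -> Horn
Clause 3: 2 positive lit(s) -> not Horn
Clause 4: 1 positive lit(s) -> Horn
Clause 5: 1 positive lit(s) -> Horn
Clause 6: 1 positive lit(s) -> Horn
Total Horn clauses = 5.

5


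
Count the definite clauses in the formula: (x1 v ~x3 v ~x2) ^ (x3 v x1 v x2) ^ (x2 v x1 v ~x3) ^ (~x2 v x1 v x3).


A definite clause has exactly one positive literal.
Clause 1: 1 positive -> definite
Clause 2: 3 positive -> not definite
Clause 3: 2 positive -> not definite
Clause 4: 2 positive -> not definite
Definite clause count = 1.

1


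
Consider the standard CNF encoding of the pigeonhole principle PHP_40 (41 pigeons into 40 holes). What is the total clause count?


The PHP encoding has two parts:
1) At-least-one-hole clauses: 41 (one per pigeon, each with 40 literals).
2) At-most-one-pigeon-per-hole clauses: 40 holes * C(41,2) = 40 * 820 = 32800.
Total clauses = 41 + 32800 = 32841.

32841


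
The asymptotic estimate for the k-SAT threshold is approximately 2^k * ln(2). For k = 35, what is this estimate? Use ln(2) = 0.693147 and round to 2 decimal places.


Using the asymptotic formula: threshold ~ 2^k * ln(2).
2^35 = 34359738368.
34359738368 * 0.693147 = 23816349570.56.

23816349570.56


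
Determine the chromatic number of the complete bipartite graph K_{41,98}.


K_{41,98} is bipartite by definition: the two parts are independent sets, with every edge crossing between them.
Color all vertices in one part with color 1 and all vertices in the other part with color 2.
Since the graph has at least one edge, one color does not suffice.
Chromatic number = 2.

2


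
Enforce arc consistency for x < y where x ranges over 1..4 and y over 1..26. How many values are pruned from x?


For the constraint x < y, x needs a supporting value in y's domain.
x can be at most 25 (one less than y's maximum).
Valid x values from domain: 4 out of 4.
Pruned = 4 - 4 = 0.

0


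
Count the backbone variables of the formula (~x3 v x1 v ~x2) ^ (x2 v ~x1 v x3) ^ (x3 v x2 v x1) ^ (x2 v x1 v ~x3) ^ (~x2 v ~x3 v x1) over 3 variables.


Find all satisfying assignments: 4 model(s).
Check which variables have the same value in every model.
No variable is fixed across all models.
Backbone size = 0.

0


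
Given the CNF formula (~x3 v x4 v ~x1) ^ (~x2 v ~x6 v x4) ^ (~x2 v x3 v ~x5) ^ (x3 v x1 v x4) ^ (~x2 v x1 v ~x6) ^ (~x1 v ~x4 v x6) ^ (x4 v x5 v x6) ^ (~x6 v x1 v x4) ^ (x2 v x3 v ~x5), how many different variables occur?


Identify each distinct variable in the formula.
Variables found: x1, x2, x3, x4, x5, x6.
Total distinct variables = 6.

6


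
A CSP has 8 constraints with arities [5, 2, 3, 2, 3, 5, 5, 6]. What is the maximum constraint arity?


The arities are: 5, 2, 3, 2, 3, 5, 5, 6.
Scan for the maximum value.
Maximum arity = 6.

6


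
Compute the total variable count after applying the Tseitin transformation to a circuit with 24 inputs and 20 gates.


The Tseitin transformation introduces one auxiliary variable per gate.
Total variables = inputs + gates = 24 + 20 = 44.

44


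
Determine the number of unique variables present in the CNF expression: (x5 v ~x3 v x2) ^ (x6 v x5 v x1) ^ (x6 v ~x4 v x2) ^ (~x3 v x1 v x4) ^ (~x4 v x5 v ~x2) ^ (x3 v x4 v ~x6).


Identify each distinct variable in the formula.
Variables found: x1, x2, x3, x4, x5, x6.
Total distinct variables = 6.

6


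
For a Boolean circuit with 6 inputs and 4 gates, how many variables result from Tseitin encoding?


The Tseitin transformation introduces one auxiliary variable per gate.
Total variables = inputs + gates = 6 + 4 = 10.

10


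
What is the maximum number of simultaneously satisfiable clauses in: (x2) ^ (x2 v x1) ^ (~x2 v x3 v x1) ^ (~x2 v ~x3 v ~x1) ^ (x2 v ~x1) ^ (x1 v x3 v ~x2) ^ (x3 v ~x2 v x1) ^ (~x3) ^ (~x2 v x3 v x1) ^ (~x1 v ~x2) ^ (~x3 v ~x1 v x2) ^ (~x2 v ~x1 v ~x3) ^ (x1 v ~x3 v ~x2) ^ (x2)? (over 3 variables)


Enumerate all 8 truth assignments.
For each, count how many of the 14 clauses are satisfied.
The formula is not fully satisfiable, so the maximum is below 14.
Maximum simultaneously satisfiable clauses = 13.

13


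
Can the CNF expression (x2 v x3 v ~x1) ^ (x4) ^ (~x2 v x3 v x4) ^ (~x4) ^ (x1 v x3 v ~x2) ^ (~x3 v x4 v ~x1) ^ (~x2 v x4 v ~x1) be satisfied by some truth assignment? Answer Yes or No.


Check all 16 possible truth assignments.
Number of satisfying assignments found: 0.
The formula is unsatisfiable.

No


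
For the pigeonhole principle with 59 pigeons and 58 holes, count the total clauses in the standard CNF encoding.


The PHP encoding has two parts:
1) At-least-one-hole clauses: 59 (one per pigeon, each with 58 literals).
2) At-most-one-pigeon-per-hole clauses: 58 holes * C(59,2) = 58 * 1711 = 99238.
Total clauses = 59 + 99238 = 99297.

99297


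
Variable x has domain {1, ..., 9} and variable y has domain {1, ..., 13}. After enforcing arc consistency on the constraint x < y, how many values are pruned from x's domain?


For the constraint x < y, x needs a supporting value in y's domain.
x can be at most 12 (one less than y's maximum).
Valid x values from domain: 9 out of 9.
Pruned = 9 - 9 = 0.

0


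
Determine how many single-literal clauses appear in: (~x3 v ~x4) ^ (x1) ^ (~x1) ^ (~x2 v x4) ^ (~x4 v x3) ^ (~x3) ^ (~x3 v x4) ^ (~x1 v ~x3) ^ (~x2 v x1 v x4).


A unit clause contains exactly one literal.
Unit clauses found: (x1), (~x1), (~x3).
Count = 3.

3


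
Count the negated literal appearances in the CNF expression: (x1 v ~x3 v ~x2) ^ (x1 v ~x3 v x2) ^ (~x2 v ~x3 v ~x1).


Scan each clause for negated literals.
Clause 1: 2 negative; Clause 2: 1 negative; Clause 3: 3 negative.
Total negative literal occurrences = 6.

6


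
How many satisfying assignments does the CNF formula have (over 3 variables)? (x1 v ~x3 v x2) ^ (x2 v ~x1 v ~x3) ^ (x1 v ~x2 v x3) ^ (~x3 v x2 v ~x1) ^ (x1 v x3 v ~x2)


Enumerate all 8 truth assignments over 3 variables.
Test each against every clause.
Satisfying assignments found: 5.

5


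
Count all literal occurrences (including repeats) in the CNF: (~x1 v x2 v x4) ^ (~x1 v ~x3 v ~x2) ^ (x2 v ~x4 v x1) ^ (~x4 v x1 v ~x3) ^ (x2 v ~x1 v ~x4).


Clause lengths: 3, 3, 3, 3, 3.
Sum = 3 + 3 + 3 + 3 + 3 = 15.

15


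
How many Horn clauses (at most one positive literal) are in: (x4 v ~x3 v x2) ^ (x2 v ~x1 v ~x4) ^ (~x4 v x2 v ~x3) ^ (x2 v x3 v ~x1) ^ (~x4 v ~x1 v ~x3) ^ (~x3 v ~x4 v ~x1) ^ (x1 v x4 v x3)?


A Horn clause has at most one positive literal.
Clause 1: 2 positive lit(s) -> not Horn
Clause 2: 1 positive lit(s) -> Horn
Clause 3: 1 positive lit(s) -> Horn
Clause 4: 2 positive lit(s) -> not Horn
Clause 5: 0 positive lit(s) -> Horn
Clause 6: 0 positive lit(s) -> Horn
Clause 7: 3 positive lit(s) -> not Horn
Total Horn clauses = 4.

4


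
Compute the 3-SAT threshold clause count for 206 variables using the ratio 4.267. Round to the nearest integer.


The 3-SAT phase transition occurs at approximately 4.267 clauses per variable.
m = 4.267 * 206 = 879.002.
Rounded to nearest integer: 879.

879


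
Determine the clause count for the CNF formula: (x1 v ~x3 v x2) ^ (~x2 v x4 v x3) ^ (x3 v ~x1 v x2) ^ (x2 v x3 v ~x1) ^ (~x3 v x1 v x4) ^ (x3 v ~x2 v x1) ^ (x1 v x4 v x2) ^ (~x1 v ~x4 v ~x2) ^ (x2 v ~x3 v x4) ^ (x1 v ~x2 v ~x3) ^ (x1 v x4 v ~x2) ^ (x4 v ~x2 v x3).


Each group enclosed in parentheses joined by ^ is one clause.
Counting the conjuncts: 12 clauses.

12


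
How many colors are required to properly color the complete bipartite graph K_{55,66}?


K_{55,66} is bipartite by definition: the two parts are independent sets, with every edge crossing between them.
Color all vertices in one part with color 1 and all vertices in the other part with color 2.
Since the graph has at least one edge, one color does not suffice.
Chromatic number = 2.

2


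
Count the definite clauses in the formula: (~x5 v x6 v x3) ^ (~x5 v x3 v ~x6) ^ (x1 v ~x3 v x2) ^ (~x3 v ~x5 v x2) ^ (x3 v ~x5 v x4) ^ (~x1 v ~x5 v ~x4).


A definite clause has exactly one positive literal.
Clause 1: 2 positive -> not definite
Clause 2: 1 positive -> definite
Clause 3: 2 positive -> not definite
Clause 4: 1 positive -> definite
Clause 5: 2 positive -> not definite
Clause 6: 0 positive -> not definite
Definite clause count = 2.

2


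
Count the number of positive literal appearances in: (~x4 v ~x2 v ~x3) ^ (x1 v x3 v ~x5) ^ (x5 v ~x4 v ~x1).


Scan each clause for unnegated literals.
Clause 1: 0 positive; Clause 2: 2 positive; Clause 3: 1 positive.
Total positive literal occurrences = 3.

3


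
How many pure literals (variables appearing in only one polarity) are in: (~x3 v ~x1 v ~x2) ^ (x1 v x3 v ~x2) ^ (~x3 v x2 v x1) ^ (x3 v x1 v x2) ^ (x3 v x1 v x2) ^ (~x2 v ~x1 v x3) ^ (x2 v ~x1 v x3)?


A pure literal appears in only one polarity across all clauses.
No pure literals found.
Count = 0.

0


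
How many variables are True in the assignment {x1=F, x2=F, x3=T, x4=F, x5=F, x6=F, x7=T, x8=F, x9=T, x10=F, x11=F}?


The weight is the number of variables assigned True.
True variables: x3, x7, x9.
Weight = 3.

3


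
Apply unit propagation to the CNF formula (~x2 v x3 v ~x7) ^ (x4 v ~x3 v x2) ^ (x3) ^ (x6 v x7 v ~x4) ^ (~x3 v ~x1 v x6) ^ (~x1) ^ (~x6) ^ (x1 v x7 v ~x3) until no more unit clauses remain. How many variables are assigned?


Unit propagation repeatedly assigns the literal in any unit clause, then simplifies.
Assignments in order: x3 = T, x1 = F, x6 = F, x7 = T.
No further unit clauses remain.
Total variables assigned = 4.

4


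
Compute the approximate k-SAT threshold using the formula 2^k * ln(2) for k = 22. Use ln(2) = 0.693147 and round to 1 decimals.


Using the asymptotic formula: threshold ~ 2^k * ln(2).
2^22 = 4194304.
4194304 * 0.693147 = 2907269.2.

2907269.2


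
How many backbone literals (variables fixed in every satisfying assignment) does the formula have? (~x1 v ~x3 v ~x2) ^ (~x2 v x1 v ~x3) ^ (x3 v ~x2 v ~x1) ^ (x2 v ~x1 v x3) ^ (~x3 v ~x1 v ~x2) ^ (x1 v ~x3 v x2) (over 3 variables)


Find all satisfying assignments: 3 model(s).
Check which variables have the same value in every model.
No variable is fixed across all models.
Backbone size = 0.

0
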